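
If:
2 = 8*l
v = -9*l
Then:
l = 1/4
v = -9/4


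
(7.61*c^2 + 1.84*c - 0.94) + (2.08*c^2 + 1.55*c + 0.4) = 9.69*c^2 + 3.39*c - 0.54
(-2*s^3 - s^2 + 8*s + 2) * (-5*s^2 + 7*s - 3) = 10*s^5 - 9*s^4 - 41*s^3 + 49*s^2 - 10*s - 6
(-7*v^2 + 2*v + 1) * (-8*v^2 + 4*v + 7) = 56*v^4 - 44*v^3 - 49*v^2 + 18*v + 7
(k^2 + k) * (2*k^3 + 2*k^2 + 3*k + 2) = 2*k^5 + 4*k^4 + 5*k^3 + 5*k^2 + 2*k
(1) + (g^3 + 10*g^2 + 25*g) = g^3 + 10*g^2 + 25*g + 1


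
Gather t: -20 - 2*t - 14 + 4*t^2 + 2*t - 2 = 4*t^2 - 36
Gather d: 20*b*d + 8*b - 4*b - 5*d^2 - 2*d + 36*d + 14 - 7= 4*b - 5*d^2 + d*(20*b + 34) + 7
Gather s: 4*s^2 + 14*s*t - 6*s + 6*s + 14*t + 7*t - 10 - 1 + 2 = 4*s^2 + 14*s*t + 21*t - 9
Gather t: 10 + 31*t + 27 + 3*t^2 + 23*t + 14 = 3*t^2 + 54*t + 51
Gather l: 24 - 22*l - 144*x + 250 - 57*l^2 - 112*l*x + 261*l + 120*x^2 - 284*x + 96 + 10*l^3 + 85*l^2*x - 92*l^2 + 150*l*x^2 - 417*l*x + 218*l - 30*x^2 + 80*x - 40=10*l^3 + l^2*(85*x - 149) + l*(150*x^2 - 529*x + 457) + 90*x^2 - 348*x + 330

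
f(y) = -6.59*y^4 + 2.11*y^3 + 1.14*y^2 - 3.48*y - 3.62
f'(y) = -26.36*y^3 + 6.33*y^2 + 2.28*y - 3.48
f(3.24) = -657.38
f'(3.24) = -826.21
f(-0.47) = -2.27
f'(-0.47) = -0.42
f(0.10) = -3.96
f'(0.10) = -3.22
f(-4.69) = -3368.32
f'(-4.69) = 2844.40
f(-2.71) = -383.25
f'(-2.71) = 561.46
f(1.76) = -57.94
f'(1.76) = -123.57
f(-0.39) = -2.37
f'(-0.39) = -1.84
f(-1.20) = -15.11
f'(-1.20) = 48.45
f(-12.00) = -140094.02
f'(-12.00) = 46430.76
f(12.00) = -132885.38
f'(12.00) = -44614.68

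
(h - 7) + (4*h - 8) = 5*h - 15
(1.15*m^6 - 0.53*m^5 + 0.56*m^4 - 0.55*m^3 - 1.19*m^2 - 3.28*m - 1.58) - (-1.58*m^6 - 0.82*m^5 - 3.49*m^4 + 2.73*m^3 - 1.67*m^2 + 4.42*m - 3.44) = 2.73*m^6 + 0.29*m^5 + 4.05*m^4 - 3.28*m^3 + 0.48*m^2 - 7.7*m + 1.86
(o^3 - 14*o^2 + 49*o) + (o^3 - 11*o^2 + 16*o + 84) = 2*o^3 - 25*o^2 + 65*o + 84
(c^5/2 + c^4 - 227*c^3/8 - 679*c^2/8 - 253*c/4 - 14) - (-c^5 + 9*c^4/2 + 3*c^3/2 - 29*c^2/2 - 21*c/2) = 3*c^5/2 - 7*c^4/2 - 239*c^3/8 - 563*c^2/8 - 211*c/4 - 14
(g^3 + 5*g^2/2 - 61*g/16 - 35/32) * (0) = 0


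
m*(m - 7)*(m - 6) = m^3 - 13*m^2 + 42*m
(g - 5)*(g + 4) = g^2 - g - 20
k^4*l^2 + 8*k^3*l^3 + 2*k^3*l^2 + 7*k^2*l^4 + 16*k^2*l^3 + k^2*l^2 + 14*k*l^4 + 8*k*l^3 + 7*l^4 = (k + l)*(k + 7*l)*(k*l + l)^2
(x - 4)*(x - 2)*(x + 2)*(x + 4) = x^4 - 20*x^2 + 64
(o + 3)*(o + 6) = o^2 + 9*o + 18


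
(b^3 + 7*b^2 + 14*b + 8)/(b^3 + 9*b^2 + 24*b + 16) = (b + 2)/(b + 4)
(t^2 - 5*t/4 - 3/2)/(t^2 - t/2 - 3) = (4*t + 3)/(2*(2*t + 3))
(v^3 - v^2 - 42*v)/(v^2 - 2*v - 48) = v*(v - 7)/(v - 8)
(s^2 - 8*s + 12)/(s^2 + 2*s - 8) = (s - 6)/(s + 4)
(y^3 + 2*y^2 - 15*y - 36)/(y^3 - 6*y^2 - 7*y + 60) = (y + 3)/(y - 5)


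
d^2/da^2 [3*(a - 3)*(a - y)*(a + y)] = 18*a - 18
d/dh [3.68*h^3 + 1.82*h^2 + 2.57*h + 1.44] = 11.04*h^2 + 3.64*h + 2.57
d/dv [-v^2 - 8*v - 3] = -2*v - 8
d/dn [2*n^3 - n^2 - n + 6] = 6*n^2 - 2*n - 1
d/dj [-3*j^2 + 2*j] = 2 - 6*j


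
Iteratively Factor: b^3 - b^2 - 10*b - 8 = (b + 2)*(b^2 - 3*b - 4) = (b - 4)*(b + 2)*(b + 1)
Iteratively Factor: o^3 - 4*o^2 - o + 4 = (o - 1)*(o^2 - 3*o - 4) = (o - 1)*(o + 1)*(o - 4)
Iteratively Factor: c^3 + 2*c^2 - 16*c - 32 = (c - 4)*(c^2 + 6*c + 8) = (c - 4)*(c + 4)*(c + 2)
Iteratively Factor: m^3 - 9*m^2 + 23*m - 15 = (m - 1)*(m^2 - 8*m + 15) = (m - 3)*(m - 1)*(m - 5)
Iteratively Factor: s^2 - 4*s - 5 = (s - 5)*(s + 1)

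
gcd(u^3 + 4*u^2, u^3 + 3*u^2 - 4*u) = u^2 + 4*u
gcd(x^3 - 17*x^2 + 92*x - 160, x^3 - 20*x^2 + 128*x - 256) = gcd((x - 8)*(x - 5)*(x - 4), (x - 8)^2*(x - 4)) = x^2 - 12*x + 32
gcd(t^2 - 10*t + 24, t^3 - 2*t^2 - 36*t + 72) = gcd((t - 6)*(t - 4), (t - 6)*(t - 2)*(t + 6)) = t - 6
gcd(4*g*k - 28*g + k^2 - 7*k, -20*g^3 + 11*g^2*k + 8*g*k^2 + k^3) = 4*g + k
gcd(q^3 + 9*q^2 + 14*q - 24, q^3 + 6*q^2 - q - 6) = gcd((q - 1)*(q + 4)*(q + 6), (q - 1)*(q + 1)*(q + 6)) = q^2 + 5*q - 6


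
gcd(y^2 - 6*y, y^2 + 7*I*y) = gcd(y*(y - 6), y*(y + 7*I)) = y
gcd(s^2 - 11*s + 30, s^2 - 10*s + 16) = 1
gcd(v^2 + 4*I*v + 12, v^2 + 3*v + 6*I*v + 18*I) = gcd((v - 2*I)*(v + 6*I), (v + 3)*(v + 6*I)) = v + 6*I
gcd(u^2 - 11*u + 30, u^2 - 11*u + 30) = u^2 - 11*u + 30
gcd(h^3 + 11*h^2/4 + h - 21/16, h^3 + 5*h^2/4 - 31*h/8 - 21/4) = h^2 + 13*h/4 + 21/8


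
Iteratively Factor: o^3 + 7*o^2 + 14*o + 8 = (o + 1)*(o^2 + 6*o + 8) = (o + 1)*(o + 2)*(o + 4)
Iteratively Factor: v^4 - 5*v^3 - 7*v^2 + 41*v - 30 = (v + 3)*(v^3 - 8*v^2 + 17*v - 10) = (v - 2)*(v + 3)*(v^2 - 6*v + 5) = (v - 5)*(v - 2)*(v + 3)*(v - 1)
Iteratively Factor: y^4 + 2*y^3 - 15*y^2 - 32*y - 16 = (y + 4)*(y^3 - 2*y^2 - 7*y - 4) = (y + 1)*(y + 4)*(y^2 - 3*y - 4) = (y - 4)*(y + 1)*(y + 4)*(y + 1)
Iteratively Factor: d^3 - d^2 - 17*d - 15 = (d - 5)*(d^2 + 4*d + 3) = (d - 5)*(d + 1)*(d + 3)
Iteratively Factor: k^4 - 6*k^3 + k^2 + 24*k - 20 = (k - 5)*(k^3 - k^2 - 4*k + 4) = (k - 5)*(k - 1)*(k^2 - 4) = (k - 5)*(k - 1)*(k + 2)*(k - 2)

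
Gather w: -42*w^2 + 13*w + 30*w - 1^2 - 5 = -42*w^2 + 43*w - 6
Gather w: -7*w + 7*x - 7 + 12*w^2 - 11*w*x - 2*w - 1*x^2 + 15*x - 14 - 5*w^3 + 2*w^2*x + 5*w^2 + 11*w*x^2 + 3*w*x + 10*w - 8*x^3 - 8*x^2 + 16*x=-5*w^3 + w^2*(2*x + 17) + w*(11*x^2 - 8*x + 1) - 8*x^3 - 9*x^2 + 38*x - 21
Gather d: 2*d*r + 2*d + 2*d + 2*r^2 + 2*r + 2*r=d*(2*r + 4) + 2*r^2 + 4*r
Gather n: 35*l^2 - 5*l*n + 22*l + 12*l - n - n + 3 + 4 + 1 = 35*l^2 + 34*l + n*(-5*l - 2) + 8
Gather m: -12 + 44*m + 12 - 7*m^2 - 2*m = -7*m^2 + 42*m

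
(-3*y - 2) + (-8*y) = -11*y - 2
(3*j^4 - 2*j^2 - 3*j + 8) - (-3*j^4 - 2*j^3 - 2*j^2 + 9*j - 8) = 6*j^4 + 2*j^3 - 12*j + 16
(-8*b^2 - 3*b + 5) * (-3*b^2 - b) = 24*b^4 + 17*b^3 - 12*b^2 - 5*b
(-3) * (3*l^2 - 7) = 21 - 9*l^2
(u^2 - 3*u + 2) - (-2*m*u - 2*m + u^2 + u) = 2*m*u + 2*m - 4*u + 2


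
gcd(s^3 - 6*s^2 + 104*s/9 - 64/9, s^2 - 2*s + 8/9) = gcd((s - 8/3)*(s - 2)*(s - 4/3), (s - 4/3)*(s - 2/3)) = s - 4/3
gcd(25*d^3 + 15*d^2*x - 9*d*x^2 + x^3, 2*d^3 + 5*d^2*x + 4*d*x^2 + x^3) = d + x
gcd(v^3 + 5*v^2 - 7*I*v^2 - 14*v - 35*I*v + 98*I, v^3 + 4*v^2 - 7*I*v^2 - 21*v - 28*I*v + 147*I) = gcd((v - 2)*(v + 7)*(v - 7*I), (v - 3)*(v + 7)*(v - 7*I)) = v^2 + v*(7 - 7*I) - 49*I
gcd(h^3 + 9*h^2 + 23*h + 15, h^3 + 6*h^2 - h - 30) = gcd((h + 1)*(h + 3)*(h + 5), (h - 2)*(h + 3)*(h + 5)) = h^2 + 8*h + 15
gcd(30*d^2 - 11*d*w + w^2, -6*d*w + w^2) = -6*d + w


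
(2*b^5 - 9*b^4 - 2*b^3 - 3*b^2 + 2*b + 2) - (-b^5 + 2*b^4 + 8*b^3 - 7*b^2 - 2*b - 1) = 3*b^5 - 11*b^4 - 10*b^3 + 4*b^2 + 4*b + 3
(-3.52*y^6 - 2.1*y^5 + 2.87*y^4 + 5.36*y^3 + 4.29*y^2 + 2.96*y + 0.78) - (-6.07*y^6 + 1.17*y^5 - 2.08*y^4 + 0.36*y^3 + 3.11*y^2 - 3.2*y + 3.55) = 2.55*y^6 - 3.27*y^5 + 4.95*y^4 + 5.0*y^3 + 1.18*y^2 + 6.16*y - 2.77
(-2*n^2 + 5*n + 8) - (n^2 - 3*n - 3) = -3*n^2 + 8*n + 11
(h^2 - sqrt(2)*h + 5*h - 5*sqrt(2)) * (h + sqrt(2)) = h^3 + 5*h^2 - 2*h - 10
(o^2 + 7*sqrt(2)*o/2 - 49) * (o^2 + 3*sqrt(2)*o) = o^4 + 13*sqrt(2)*o^3/2 - 28*o^2 - 147*sqrt(2)*o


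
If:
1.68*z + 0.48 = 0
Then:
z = -0.29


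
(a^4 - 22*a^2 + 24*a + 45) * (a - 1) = a^5 - a^4 - 22*a^3 + 46*a^2 + 21*a - 45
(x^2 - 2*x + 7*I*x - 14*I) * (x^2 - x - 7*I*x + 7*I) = x^4 - 3*x^3 + 51*x^2 - 147*x + 98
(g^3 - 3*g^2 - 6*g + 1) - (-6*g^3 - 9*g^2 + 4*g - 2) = 7*g^3 + 6*g^2 - 10*g + 3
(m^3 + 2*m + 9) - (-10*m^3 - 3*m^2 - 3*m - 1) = 11*m^3 + 3*m^2 + 5*m + 10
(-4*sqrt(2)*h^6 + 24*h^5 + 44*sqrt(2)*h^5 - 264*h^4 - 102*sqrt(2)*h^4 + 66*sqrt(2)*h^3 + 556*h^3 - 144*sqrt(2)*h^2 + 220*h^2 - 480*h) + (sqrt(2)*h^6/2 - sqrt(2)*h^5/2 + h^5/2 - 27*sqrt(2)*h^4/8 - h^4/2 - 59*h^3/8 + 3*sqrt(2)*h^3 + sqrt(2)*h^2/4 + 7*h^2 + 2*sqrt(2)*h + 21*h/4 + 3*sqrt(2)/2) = -7*sqrt(2)*h^6/2 + 49*h^5/2 + 87*sqrt(2)*h^5/2 - 529*h^4/2 - 843*sqrt(2)*h^4/8 + 69*sqrt(2)*h^3 + 4389*h^3/8 - 575*sqrt(2)*h^2/4 + 227*h^2 - 1899*h/4 + 2*sqrt(2)*h + 3*sqrt(2)/2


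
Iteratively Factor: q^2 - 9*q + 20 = (q - 4)*(q - 5)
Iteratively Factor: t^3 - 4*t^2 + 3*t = (t - 3)*(t^2 - t) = t*(t - 3)*(t - 1)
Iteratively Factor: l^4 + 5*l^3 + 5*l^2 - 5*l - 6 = (l + 2)*(l^3 + 3*l^2 - l - 3) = (l - 1)*(l + 2)*(l^2 + 4*l + 3) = (l - 1)*(l + 2)*(l + 3)*(l + 1)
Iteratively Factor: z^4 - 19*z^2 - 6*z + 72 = (z - 4)*(z^3 + 4*z^2 - 3*z - 18) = (z - 4)*(z + 3)*(z^2 + z - 6) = (z - 4)*(z - 2)*(z + 3)*(z + 3)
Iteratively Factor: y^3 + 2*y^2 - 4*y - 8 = (y + 2)*(y^2 - 4) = (y - 2)*(y + 2)*(y + 2)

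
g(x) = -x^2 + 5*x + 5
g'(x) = 5 - 2*x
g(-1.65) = -5.97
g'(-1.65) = 8.30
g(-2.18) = -10.65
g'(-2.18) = 9.36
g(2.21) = 11.17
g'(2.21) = 0.58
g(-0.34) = 3.18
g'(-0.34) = 5.68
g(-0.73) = 0.82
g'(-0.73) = 6.46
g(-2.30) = -11.79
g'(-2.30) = 9.60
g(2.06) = 11.06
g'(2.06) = 0.88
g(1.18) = 9.51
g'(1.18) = 2.64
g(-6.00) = -61.00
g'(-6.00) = 17.00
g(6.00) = -1.00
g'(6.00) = -7.00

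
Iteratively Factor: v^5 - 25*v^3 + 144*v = (v - 3)*(v^4 + 3*v^3 - 16*v^2 - 48*v) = (v - 4)*(v - 3)*(v^3 + 7*v^2 + 12*v) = (v - 4)*(v - 3)*(v + 4)*(v^2 + 3*v) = (v - 4)*(v - 3)*(v + 3)*(v + 4)*(v)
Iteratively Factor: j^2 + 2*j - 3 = (j + 3)*(j - 1)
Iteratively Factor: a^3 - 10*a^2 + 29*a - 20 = (a - 5)*(a^2 - 5*a + 4) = (a - 5)*(a - 1)*(a - 4)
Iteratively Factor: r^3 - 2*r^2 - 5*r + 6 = (r - 3)*(r^2 + r - 2) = (r - 3)*(r - 1)*(r + 2)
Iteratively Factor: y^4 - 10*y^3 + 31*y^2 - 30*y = (y - 5)*(y^3 - 5*y^2 + 6*y) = (y - 5)*(y - 2)*(y^2 - 3*y) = y*(y - 5)*(y - 2)*(y - 3)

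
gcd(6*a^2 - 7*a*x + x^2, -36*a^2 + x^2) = -6*a + x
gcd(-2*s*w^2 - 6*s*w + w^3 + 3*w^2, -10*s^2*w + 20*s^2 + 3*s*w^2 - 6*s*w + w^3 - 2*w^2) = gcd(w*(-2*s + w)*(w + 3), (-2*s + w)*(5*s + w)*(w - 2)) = 2*s - w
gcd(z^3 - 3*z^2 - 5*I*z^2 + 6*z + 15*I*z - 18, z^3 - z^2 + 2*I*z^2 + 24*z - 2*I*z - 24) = 1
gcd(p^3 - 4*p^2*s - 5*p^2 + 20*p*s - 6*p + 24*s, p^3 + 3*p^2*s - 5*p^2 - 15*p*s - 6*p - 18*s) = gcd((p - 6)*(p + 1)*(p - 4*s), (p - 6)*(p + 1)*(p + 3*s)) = p^2 - 5*p - 6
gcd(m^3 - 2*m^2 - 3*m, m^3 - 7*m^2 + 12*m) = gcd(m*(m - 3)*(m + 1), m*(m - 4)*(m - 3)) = m^2 - 3*m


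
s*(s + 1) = s^2 + s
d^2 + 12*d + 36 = (d + 6)^2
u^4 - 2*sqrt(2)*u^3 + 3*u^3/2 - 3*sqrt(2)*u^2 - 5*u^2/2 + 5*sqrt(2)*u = u*(u - 1)*(u + 5/2)*(u - 2*sqrt(2))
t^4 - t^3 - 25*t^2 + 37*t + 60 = (t - 4)*(t - 3)*(t + 1)*(t + 5)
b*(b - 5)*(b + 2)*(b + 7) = b^4 + 4*b^3 - 31*b^2 - 70*b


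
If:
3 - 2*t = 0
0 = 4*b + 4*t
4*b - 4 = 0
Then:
No Solution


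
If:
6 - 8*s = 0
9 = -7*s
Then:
No Solution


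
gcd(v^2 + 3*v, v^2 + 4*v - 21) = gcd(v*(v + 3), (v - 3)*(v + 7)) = 1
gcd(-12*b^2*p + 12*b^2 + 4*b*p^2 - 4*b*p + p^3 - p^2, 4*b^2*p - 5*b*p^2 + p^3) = 1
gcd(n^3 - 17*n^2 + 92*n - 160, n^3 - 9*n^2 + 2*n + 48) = n - 8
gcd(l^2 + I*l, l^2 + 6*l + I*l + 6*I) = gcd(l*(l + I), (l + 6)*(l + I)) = l + I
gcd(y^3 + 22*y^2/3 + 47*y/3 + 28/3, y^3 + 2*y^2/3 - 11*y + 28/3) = y + 4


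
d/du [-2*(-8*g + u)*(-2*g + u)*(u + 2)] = -32*g^2 + 40*g*u + 40*g - 6*u^2 - 8*u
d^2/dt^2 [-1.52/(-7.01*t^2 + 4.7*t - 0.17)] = (-149.385904*t^2 + 100.15888*t + 1.52*(14.02*t - 4.7)*(28.04*t - 9.4) - 3.622768)/(7.01*t^2 - 4.7*t + 0.17)^3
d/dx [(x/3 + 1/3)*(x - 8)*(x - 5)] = x^2 - 8*x + 9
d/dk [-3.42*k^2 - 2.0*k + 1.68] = -6.84*k - 2.0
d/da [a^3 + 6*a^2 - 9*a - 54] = 3*a^2 + 12*a - 9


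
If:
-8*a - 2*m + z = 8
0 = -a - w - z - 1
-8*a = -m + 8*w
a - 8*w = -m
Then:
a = 0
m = -72/17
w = -9/17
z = -8/17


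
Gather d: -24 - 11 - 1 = -36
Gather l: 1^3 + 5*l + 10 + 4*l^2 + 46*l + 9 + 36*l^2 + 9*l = 40*l^2 + 60*l + 20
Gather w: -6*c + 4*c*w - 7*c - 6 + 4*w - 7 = -13*c + w*(4*c + 4) - 13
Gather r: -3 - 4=-7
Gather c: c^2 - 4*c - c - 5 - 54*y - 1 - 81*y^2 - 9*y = c^2 - 5*c - 81*y^2 - 63*y - 6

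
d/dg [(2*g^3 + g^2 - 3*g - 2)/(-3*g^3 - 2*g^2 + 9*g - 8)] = (-g^4 + 18*g^3 - 63*g^2 - 24*g + 42)/(9*g^6 + 12*g^5 - 50*g^4 + 12*g^3 + 113*g^2 - 144*g + 64)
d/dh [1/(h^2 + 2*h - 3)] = 2*(-h - 1)/(h^2 + 2*h - 3)^2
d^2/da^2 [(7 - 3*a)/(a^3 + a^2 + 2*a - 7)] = 2*(-(3*a - 7)*(3*a^2 + 2*a + 2)^2 + (9*a^2 + 6*a + (3*a - 7)*(3*a + 1) + 6)*(a^3 + a^2 + 2*a - 7))/(a^3 + a^2 + 2*a - 7)^3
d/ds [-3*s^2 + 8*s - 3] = 8 - 6*s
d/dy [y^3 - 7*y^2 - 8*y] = 3*y^2 - 14*y - 8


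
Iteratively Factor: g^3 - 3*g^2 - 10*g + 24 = (g + 3)*(g^2 - 6*g + 8) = (g - 2)*(g + 3)*(g - 4)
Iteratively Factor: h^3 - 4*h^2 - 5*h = (h)*(h^2 - 4*h - 5) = h*(h - 5)*(h + 1)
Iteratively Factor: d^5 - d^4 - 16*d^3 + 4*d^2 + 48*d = (d + 3)*(d^4 - 4*d^3 - 4*d^2 + 16*d) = (d - 4)*(d + 3)*(d^3 - 4*d) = d*(d - 4)*(d + 3)*(d^2 - 4) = d*(d - 4)*(d - 2)*(d + 3)*(d + 2)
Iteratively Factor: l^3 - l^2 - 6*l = (l + 2)*(l^2 - 3*l) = l*(l + 2)*(l - 3)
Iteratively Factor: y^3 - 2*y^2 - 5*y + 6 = (y - 1)*(y^2 - y - 6) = (y - 3)*(y - 1)*(y + 2)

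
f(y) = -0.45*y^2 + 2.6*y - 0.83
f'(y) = 2.6 - 0.9*y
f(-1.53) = -5.86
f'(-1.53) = 3.98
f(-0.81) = -3.23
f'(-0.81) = 3.33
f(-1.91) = -7.44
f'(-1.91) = 4.32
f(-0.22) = -1.42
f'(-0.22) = 2.80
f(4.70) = 1.45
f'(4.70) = -1.63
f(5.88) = -1.10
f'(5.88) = -2.69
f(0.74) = 0.85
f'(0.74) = 1.93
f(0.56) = 0.48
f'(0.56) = 2.10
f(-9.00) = -60.68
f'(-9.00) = 10.70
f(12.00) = -34.43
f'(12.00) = -8.20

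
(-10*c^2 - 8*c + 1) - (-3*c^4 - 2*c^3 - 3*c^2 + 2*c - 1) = 3*c^4 + 2*c^3 - 7*c^2 - 10*c + 2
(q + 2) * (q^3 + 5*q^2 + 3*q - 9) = q^4 + 7*q^3 + 13*q^2 - 3*q - 18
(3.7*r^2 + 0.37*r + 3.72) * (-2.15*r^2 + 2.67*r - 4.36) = -7.955*r^4 + 9.0835*r^3 - 23.1421*r^2 + 8.3192*r - 16.2192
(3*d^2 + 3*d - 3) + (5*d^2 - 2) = 8*d^2 + 3*d - 5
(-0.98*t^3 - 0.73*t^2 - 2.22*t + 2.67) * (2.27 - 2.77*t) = 2.7146*t^4 - 0.2025*t^3 + 4.4923*t^2 - 12.4353*t + 6.0609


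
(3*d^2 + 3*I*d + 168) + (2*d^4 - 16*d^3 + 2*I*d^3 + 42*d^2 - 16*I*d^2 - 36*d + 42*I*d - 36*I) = 2*d^4 - 16*d^3 + 2*I*d^3 + 45*d^2 - 16*I*d^2 - 36*d + 45*I*d + 168 - 36*I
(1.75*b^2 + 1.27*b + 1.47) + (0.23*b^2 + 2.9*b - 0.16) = 1.98*b^2 + 4.17*b + 1.31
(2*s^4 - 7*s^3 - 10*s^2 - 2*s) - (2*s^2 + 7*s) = 2*s^4 - 7*s^3 - 12*s^2 - 9*s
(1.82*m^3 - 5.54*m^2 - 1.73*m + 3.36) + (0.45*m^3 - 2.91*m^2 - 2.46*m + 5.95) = 2.27*m^3 - 8.45*m^2 - 4.19*m + 9.31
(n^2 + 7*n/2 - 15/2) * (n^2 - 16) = n^4 + 7*n^3/2 - 47*n^2/2 - 56*n + 120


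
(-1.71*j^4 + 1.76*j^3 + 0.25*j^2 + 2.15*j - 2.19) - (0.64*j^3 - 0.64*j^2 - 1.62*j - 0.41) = -1.71*j^4 + 1.12*j^3 + 0.89*j^2 + 3.77*j - 1.78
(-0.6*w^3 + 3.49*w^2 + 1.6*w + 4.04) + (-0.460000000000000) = -0.6*w^3 + 3.49*w^2 + 1.6*w + 3.58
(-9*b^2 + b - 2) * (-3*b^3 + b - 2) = 27*b^5 - 3*b^4 - 3*b^3 + 19*b^2 - 4*b + 4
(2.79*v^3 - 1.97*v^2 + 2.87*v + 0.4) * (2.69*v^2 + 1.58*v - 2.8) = 7.5051*v^5 - 0.8911*v^4 - 3.2043*v^3 + 11.1266*v^2 - 7.404*v - 1.12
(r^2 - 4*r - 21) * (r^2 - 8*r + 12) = r^4 - 12*r^3 + 23*r^2 + 120*r - 252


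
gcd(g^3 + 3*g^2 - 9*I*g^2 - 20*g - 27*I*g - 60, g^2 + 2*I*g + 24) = g - 4*I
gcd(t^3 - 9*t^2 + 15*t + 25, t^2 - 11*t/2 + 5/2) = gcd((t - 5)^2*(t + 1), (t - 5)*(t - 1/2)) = t - 5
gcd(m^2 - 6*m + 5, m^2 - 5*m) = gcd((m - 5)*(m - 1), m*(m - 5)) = m - 5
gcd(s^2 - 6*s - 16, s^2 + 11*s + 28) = 1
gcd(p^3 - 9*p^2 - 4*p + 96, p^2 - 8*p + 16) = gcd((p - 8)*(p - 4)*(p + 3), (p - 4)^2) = p - 4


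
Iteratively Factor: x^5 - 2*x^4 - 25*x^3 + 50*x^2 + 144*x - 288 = (x - 2)*(x^4 - 25*x^2 + 144) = (x - 4)*(x - 2)*(x^3 + 4*x^2 - 9*x - 36) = (x - 4)*(x - 3)*(x - 2)*(x^2 + 7*x + 12) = (x - 4)*(x - 3)*(x - 2)*(x + 3)*(x + 4)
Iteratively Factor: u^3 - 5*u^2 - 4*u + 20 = (u - 2)*(u^2 - 3*u - 10) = (u - 2)*(u + 2)*(u - 5)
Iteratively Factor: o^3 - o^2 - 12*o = (o + 3)*(o^2 - 4*o) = o*(o + 3)*(o - 4)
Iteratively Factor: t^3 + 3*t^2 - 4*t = (t + 4)*(t^2 - t) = (t - 1)*(t + 4)*(t)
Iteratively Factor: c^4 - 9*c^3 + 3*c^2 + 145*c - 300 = (c - 5)*(c^3 - 4*c^2 - 17*c + 60) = (c - 5)^2*(c^2 + c - 12) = (c - 5)^2*(c - 3)*(c + 4)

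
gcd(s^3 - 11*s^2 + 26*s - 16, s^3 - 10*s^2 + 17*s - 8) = s^2 - 9*s + 8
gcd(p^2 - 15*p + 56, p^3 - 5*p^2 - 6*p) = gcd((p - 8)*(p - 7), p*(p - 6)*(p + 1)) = 1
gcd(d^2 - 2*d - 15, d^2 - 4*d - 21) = d + 3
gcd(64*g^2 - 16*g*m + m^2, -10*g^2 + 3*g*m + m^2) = 1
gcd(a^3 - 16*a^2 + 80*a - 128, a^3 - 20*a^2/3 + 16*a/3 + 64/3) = a^2 - 8*a + 16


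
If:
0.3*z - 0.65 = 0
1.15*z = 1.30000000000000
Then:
No Solution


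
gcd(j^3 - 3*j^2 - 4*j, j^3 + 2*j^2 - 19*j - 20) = j^2 - 3*j - 4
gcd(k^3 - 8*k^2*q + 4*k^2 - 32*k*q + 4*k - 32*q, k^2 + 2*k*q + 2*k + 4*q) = k + 2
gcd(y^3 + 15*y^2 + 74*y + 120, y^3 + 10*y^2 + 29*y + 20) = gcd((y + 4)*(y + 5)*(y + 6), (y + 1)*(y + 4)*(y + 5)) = y^2 + 9*y + 20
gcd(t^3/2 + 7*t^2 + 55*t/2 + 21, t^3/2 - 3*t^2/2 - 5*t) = 1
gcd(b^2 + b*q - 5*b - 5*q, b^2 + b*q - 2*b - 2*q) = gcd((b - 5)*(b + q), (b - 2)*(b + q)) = b + q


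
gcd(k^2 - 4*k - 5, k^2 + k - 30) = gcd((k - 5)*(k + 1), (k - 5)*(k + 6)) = k - 5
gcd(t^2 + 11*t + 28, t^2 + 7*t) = t + 7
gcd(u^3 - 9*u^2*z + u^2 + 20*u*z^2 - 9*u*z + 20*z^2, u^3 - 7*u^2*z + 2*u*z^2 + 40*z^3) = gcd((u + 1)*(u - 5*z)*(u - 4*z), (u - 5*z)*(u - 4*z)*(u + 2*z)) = u^2 - 9*u*z + 20*z^2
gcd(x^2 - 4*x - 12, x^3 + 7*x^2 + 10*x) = x + 2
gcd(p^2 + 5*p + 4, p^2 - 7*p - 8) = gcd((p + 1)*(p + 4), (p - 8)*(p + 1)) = p + 1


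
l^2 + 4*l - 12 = (l - 2)*(l + 6)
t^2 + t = t*(t + 1)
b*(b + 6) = b^2 + 6*b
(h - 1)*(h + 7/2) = h^2 + 5*h/2 - 7/2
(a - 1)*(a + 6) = a^2 + 5*a - 6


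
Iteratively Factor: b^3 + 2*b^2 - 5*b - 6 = (b + 3)*(b^2 - b - 2) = (b + 1)*(b + 3)*(b - 2)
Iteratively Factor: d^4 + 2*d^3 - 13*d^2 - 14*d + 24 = (d - 1)*(d^3 + 3*d^2 - 10*d - 24) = (d - 1)*(d + 2)*(d^2 + d - 12) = (d - 3)*(d - 1)*(d + 2)*(d + 4)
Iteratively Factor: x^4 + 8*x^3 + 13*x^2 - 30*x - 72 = (x + 3)*(x^3 + 5*x^2 - 2*x - 24) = (x + 3)*(x + 4)*(x^2 + x - 6) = (x + 3)^2*(x + 4)*(x - 2)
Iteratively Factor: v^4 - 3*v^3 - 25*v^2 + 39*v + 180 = (v - 4)*(v^3 + v^2 - 21*v - 45) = (v - 4)*(v + 3)*(v^2 - 2*v - 15) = (v - 5)*(v - 4)*(v + 3)*(v + 3)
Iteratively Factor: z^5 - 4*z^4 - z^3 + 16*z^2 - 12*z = (z)*(z^4 - 4*z^3 - z^2 + 16*z - 12) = z*(z - 2)*(z^3 - 2*z^2 - 5*z + 6) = z*(z - 3)*(z - 2)*(z^2 + z - 2) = z*(z - 3)*(z - 2)*(z - 1)*(z + 2)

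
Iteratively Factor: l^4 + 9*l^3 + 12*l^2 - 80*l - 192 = (l + 4)*(l^3 + 5*l^2 - 8*l - 48) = (l - 3)*(l + 4)*(l^2 + 8*l + 16) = (l - 3)*(l + 4)^2*(l + 4)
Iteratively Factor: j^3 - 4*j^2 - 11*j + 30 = (j - 5)*(j^2 + j - 6) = (j - 5)*(j - 2)*(j + 3)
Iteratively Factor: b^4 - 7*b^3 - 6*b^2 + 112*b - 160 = (b - 2)*(b^3 - 5*b^2 - 16*b + 80) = (b - 2)*(b + 4)*(b^2 - 9*b + 20) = (b - 5)*(b - 2)*(b + 4)*(b - 4)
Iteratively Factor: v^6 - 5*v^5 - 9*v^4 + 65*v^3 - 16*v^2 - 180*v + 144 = (v + 3)*(v^5 - 8*v^4 + 15*v^3 + 20*v^2 - 76*v + 48) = (v - 2)*(v + 3)*(v^4 - 6*v^3 + 3*v^2 + 26*v - 24) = (v - 3)*(v - 2)*(v + 3)*(v^3 - 3*v^2 - 6*v + 8) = (v - 3)*(v - 2)*(v + 2)*(v + 3)*(v^2 - 5*v + 4) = (v - 4)*(v - 3)*(v - 2)*(v + 2)*(v + 3)*(v - 1)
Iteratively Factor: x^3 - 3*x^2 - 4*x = (x + 1)*(x^2 - 4*x) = x*(x + 1)*(x - 4)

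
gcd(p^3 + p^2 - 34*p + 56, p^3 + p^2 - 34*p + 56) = p^3 + p^2 - 34*p + 56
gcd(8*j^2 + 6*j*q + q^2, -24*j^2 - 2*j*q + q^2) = 4*j + q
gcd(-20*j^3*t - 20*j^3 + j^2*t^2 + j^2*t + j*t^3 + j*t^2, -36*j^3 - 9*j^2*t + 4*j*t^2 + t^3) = 1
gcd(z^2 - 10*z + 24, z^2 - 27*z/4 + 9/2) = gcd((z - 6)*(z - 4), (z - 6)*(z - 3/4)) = z - 6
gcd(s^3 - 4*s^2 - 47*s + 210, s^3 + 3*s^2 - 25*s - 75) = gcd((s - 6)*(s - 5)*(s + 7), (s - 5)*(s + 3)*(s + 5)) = s - 5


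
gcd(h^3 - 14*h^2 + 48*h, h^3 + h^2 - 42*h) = h^2 - 6*h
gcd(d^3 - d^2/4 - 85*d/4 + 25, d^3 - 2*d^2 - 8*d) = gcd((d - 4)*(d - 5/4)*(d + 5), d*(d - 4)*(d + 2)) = d - 4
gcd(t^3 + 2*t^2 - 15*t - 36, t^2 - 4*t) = t - 4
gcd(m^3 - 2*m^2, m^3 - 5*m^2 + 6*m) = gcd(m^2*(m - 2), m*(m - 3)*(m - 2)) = m^2 - 2*m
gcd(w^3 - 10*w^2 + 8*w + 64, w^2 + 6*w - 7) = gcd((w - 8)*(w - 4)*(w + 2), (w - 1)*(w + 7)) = 1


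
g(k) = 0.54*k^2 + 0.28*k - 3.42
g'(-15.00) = -15.92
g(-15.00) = 113.88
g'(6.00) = 6.76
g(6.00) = 17.70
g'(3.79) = 4.37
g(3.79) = 5.40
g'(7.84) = 8.75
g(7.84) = 31.97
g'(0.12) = 0.41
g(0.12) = -3.38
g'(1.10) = 1.47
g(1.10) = -2.46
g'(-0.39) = -0.14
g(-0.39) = -3.45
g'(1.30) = 1.68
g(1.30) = -2.14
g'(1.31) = 1.69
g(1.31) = -2.13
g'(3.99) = 4.59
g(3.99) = 6.29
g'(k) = 1.08*k + 0.28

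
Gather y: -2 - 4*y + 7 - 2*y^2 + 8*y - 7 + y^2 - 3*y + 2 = -y^2 + y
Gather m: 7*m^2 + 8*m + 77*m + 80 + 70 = 7*m^2 + 85*m + 150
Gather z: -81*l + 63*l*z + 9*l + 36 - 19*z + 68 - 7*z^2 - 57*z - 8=-72*l - 7*z^2 + z*(63*l - 76) + 96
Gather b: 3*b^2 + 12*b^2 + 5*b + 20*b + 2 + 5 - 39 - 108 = 15*b^2 + 25*b - 140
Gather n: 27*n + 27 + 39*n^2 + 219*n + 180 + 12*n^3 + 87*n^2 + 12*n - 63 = 12*n^3 + 126*n^2 + 258*n + 144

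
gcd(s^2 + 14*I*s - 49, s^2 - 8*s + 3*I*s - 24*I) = 1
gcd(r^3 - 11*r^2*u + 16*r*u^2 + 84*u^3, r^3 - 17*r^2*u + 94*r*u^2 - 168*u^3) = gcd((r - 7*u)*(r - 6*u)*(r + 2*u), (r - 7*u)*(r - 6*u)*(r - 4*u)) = r^2 - 13*r*u + 42*u^2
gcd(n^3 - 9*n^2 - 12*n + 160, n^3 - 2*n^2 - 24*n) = n + 4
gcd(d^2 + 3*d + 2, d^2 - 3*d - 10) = d + 2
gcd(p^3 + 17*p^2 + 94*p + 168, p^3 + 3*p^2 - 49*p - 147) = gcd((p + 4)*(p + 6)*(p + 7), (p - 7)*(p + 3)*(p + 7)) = p + 7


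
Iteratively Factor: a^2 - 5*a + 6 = (a - 3)*(a - 2)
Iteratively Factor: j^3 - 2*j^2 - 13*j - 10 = (j + 2)*(j^2 - 4*j - 5) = (j - 5)*(j + 2)*(j + 1)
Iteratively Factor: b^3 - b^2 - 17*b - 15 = (b + 1)*(b^2 - 2*b - 15) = (b + 1)*(b + 3)*(b - 5)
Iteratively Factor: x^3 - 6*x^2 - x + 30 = (x + 2)*(x^2 - 8*x + 15) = (x - 5)*(x + 2)*(x - 3)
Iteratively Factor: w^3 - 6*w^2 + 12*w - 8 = (w - 2)*(w^2 - 4*w + 4) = (w - 2)^2*(w - 2)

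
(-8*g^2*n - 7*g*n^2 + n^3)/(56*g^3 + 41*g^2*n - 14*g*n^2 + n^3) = -n/(7*g - n)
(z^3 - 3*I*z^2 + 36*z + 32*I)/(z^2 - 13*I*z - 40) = (z^2 + 5*I*z - 4)/(z - 5*I)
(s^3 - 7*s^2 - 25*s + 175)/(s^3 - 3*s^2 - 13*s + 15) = (s^2 - 2*s - 35)/(s^2 + 2*s - 3)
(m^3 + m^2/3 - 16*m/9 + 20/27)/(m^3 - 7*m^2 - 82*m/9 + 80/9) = (m - 2/3)/(m - 8)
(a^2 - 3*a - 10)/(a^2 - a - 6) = (a - 5)/(a - 3)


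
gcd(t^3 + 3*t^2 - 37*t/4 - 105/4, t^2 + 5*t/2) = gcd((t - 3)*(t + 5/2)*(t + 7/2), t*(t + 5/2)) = t + 5/2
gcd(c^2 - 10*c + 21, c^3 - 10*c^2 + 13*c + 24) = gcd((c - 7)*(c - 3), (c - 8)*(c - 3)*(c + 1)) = c - 3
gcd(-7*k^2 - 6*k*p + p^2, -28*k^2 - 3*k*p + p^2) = -7*k + p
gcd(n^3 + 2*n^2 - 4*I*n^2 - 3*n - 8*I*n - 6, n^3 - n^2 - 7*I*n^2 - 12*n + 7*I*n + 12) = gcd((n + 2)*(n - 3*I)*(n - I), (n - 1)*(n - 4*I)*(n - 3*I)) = n - 3*I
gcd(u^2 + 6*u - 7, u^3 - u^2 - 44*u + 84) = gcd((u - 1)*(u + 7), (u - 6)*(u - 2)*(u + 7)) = u + 7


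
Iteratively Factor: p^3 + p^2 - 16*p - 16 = (p + 4)*(p^2 - 3*p - 4) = (p + 1)*(p + 4)*(p - 4)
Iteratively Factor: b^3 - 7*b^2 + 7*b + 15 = (b - 5)*(b^2 - 2*b - 3) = (b - 5)*(b - 3)*(b + 1)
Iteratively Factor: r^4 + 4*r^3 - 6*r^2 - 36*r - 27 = (r + 1)*(r^3 + 3*r^2 - 9*r - 27) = (r + 1)*(r + 3)*(r^2 - 9) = (r + 1)*(r + 3)^2*(r - 3)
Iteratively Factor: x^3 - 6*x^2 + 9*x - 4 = (x - 4)*(x^2 - 2*x + 1) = (x - 4)*(x - 1)*(x - 1)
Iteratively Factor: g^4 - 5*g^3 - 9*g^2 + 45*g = (g - 5)*(g^3 - 9*g) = (g - 5)*(g - 3)*(g^2 + 3*g) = (g - 5)*(g - 3)*(g + 3)*(g)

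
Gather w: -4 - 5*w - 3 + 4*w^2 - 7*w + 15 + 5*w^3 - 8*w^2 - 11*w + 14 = 5*w^3 - 4*w^2 - 23*w + 22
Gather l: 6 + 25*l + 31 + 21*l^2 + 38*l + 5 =21*l^2 + 63*l + 42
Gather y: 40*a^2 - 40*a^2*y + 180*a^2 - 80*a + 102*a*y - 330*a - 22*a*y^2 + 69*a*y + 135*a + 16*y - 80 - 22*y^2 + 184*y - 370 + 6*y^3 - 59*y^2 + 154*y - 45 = 220*a^2 - 275*a + 6*y^3 + y^2*(-22*a - 81) + y*(-40*a^2 + 171*a + 354) - 495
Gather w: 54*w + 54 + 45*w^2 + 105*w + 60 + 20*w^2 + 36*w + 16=65*w^2 + 195*w + 130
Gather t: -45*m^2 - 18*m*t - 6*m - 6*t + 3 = -45*m^2 - 6*m + t*(-18*m - 6) + 3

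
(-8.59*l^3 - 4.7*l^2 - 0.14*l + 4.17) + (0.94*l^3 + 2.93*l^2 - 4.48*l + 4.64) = -7.65*l^3 - 1.77*l^2 - 4.62*l + 8.81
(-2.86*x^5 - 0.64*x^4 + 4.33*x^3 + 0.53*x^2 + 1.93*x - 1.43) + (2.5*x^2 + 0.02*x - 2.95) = -2.86*x^5 - 0.64*x^4 + 4.33*x^3 + 3.03*x^2 + 1.95*x - 4.38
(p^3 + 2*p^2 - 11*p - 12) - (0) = p^3 + 2*p^2 - 11*p - 12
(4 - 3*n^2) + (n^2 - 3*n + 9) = -2*n^2 - 3*n + 13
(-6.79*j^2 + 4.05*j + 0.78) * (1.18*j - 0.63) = -8.0122*j^3 + 9.0567*j^2 - 1.6311*j - 0.4914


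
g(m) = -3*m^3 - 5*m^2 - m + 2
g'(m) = -9*m^2 - 10*m - 1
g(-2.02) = 8.35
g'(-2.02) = -17.52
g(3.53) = -195.80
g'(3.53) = -148.45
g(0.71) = -2.30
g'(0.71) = -12.64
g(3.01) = -128.12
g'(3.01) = -112.64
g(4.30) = -333.27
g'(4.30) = -210.41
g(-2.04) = 8.70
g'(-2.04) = -18.05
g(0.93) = -5.67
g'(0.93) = -18.08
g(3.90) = -255.91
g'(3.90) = -176.89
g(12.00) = -5914.00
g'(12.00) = -1417.00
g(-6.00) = 476.00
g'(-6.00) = -265.00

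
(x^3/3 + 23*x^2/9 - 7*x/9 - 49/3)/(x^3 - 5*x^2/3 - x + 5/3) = (3*x^3 + 23*x^2 - 7*x - 147)/(3*(3*x^3 - 5*x^2 - 3*x + 5))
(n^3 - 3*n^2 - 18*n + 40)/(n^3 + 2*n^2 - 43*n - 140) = (n^2 - 7*n + 10)/(n^2 - 2*n - 35)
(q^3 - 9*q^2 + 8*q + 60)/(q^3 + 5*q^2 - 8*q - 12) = (q^3 - 9*q^2 + 8*q + 60)/(q^3 + 5*q^2 - 8*q - 12)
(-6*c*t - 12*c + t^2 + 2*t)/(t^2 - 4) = (-6*c + t)/(t - 2)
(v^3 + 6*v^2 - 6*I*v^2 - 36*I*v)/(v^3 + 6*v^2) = (v - 6*I)/v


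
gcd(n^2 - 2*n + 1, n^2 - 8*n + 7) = n - 1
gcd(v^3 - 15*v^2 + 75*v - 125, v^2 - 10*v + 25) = v^2 - 10*v + 25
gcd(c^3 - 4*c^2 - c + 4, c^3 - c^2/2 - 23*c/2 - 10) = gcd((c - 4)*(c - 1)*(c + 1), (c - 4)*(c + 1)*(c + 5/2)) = c^2 - 3*c - 4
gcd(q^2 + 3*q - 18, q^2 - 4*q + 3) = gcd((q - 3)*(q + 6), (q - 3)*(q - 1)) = q - 3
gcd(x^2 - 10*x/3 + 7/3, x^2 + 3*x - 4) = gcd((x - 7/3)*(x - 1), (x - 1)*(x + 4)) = x - 1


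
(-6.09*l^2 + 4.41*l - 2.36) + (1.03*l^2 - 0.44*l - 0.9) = -5.06*l^2 + 3.97*l - 3.26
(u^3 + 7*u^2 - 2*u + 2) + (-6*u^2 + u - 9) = u^3 + u^2 - u - 7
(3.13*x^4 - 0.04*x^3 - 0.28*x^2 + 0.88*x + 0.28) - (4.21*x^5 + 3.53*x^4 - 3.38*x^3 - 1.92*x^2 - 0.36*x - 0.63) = -4.21*x^5 - 0.4*x^4 + 3.34*x^3 + 1.64*x^2 + 1.24*x + 0.91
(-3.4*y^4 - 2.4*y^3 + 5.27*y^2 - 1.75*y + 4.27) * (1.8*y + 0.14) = -6.12*y^5 - 4.796*y^4 + 9.15*y^3 - 2.4122*y^2 + 7.441*y + 0.5978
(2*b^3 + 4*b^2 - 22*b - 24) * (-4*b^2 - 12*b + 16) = -8*b^5 - 40*b^4 + 72*b^3 + 424*b^2 - 64*b - 384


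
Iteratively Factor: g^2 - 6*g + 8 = (g - 4)*(g - 2)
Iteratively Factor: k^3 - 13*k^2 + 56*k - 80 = (k - 4)*(k^2 - 9*k + 20) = (k - 4)^2*(k - 5)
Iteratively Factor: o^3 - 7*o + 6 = (o + 3)*(o^2 - 3*o + 2) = (o - 2)*(o + 3)*(o - 1)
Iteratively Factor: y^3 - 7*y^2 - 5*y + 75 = (y - 5)*(y^2 - 2*y - 15) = (y - 5)^2*(y + 3)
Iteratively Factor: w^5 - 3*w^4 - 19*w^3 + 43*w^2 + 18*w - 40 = (w + 4)*(w^4 - 7*w^3 + 9*w^2 + 7*w - 10) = (w - 5)*(w + 4)*(w^3 - 2*w^2 - w + 2) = (w - 5)*(w + 1)*(w + 4)*(w^2 - 3*w + 2) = (w - 5)*(w - 1)*(w + 1)*(w + 4)*(w - 2)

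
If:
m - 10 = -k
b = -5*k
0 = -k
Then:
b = 0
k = 0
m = 10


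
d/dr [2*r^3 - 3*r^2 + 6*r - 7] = 6*r^2 - 6*r + 6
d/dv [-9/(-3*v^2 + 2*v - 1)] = 18*(1 - 3*v)/(3*v^2 - 2*v + 1)^2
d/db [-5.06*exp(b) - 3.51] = -5.06*exp(b)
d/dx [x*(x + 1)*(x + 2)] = 3*x^2 + 6*x + 2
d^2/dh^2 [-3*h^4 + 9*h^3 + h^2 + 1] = -36*h^2 + 54*h + 2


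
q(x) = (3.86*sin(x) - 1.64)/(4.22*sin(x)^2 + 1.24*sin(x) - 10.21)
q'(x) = (-8.44*sin(x)*cos(x) - 1.24*cos(x))*(3.86*sin(x) - 1.64)/(4.22*sin(x)^2 + 1.24*sin(x) - 10.21)^2 + 3.86*cos(x)/(4.22*sin(x)^2 + 1.24*sin(x) - 10.21) = (-16.2892*sin(x)^2 + 13.8416*sin(x) - 37.377)*cos(x)/(17.8084*sin(x)^4 + 10.4656*sin(x)^3 - 84.6348*sin(x)^2 - 25.3208*sin(x) + 104.2441)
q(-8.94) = 0.35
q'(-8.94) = 0.43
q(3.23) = 0.19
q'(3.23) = 0.36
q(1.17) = -0.35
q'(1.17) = -0.50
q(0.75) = -0.13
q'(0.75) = -0.47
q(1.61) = -0.47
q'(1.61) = 0.07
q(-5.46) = -0.17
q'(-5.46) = -0.49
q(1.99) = -0.34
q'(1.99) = 0.51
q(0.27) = 0.06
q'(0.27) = -0.37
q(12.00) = 0.38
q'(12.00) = -0.45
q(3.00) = 0.11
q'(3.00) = 0.36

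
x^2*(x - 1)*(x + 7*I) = x^4 - x^3 + 7*I*x^3 - 7*I*x^2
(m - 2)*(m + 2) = m^2 - 4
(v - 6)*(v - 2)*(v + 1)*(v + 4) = v^4 - 3*v^3 - 24*v^2 + 28*v + 48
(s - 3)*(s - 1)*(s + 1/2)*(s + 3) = s^4 - s^3/2 - 19*s^2/2 + 9*s/2 + 9/2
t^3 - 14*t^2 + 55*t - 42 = (t - 7)*(t - 6)*(t - 1)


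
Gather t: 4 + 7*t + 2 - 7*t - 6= 0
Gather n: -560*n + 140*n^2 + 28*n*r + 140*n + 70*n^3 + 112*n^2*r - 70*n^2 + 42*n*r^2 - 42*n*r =70*n^3 + n^2*(112*r + 70) + n*(42*r^2 - 14*r - 420)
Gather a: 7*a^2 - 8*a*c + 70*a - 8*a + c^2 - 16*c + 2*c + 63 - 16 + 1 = 7*a^2 + a*(62 - 8*c) + c^2 - 14*c + 48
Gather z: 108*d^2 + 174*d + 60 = 108*d^2 + 174*d + 60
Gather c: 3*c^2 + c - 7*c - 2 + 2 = 3*c^2 - 6*c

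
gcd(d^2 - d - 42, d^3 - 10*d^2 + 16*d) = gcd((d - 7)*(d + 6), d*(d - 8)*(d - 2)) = 1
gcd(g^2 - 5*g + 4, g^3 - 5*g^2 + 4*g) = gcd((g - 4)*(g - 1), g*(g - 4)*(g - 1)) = g^2 - 5*g + 4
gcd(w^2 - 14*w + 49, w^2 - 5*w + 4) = 1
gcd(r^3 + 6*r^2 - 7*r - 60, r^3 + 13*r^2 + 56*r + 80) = r^2 + 9*r + 20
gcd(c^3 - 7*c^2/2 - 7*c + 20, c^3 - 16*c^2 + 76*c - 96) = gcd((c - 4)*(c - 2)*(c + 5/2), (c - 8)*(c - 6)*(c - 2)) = c - 2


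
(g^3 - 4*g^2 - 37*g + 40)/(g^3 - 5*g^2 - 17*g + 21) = (g^2 - 3*g - 40)/(g^2 - 4*g - 21)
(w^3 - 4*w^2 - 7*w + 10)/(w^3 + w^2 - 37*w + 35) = (w + 2)/(w + 7)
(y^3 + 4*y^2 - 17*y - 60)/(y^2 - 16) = (y^2 + 8*y + 15)/(y + 4)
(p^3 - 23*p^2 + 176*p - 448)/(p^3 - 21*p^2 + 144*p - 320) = (p - 7)/(p - 5)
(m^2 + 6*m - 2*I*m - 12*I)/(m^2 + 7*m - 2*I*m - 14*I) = (m + 6)/(m + 7)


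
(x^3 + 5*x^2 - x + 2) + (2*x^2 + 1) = x^3 + 7*x^2 - x + 3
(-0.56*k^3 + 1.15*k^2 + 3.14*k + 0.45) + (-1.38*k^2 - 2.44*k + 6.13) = -0.56*k^3 - 0.23*k^2 + 0.7*k + 6.58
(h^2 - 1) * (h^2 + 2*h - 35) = h^4 + 2*h^3 - 36*h^2 - 2*h + 35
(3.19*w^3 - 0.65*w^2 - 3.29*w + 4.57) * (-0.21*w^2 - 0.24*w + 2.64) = -0.6699*w^5 - 0.6291*w^4 + 9.2685*w^3 - 1.8861*w^2 - 9.7824*w + 12.0648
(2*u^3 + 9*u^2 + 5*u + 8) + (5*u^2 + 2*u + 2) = 2*u^3 + 14*u^2 + 7*u + 10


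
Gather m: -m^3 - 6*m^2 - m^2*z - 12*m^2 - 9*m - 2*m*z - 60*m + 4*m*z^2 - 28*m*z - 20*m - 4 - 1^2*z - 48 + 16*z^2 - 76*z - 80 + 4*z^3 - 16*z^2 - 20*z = -m^3 + m^2*(-z - 18) + m*(4*z^2 - 30*z - 89) + 4*z^3 - 97*z - 132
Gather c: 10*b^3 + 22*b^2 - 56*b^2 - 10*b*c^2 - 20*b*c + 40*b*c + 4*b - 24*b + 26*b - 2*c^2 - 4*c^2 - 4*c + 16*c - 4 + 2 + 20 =10*b^3 - 34*b^2 + 6*b + c^2*(-10*b - 6) + c*(20*b + 12) + 18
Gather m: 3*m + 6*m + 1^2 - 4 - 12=9*m - 15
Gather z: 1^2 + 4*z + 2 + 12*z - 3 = 16*z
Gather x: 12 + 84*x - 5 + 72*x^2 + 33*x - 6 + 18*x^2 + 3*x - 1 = 90*x^2 + 120*x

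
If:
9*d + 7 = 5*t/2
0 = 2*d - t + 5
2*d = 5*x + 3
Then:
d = 11/8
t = 31/4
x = -1/20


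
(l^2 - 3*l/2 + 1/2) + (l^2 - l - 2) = 2*l^2 - 5*l/2 - 3/2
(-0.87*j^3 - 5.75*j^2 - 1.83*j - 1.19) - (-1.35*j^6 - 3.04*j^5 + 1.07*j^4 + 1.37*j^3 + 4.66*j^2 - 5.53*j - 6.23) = 1.35*j^6 + 3.04*j^5 - 1.07*j^4 - 2.24*j^3 - 10.41*j^2 + 3.7*j + 5.04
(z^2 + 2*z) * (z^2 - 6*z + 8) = z^4 - 4*z^3 - 4*z^2 + 16*z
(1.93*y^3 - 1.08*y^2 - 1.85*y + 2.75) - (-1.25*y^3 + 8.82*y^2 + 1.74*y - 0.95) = 3.18*y^3 - 9.9*y^2 - 3.59*y + 3.7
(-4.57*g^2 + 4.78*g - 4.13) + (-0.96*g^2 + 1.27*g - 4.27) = -5.53*g^2 + 6.05*g - 8.4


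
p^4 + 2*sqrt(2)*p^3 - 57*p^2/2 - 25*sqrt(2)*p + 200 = (p - 5*sqrt(2)/2)*(p - 2*sqrt(2))*(p + 5*sqrt(2)/2)*(p + 4*sqrt(2))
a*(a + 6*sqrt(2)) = a^2 + 6*sqrt(2)*a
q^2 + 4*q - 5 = (q - 1)*(q + 5)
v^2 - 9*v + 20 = (v - 5)*(v - 4)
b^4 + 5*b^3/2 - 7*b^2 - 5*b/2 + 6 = (b - 3/2)*(b - 1)*(b + 1)*(b + 4)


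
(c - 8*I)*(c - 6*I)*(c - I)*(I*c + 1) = I*c^4 + 16*c^3 - 77*I*c^2 - 110*c + 48*I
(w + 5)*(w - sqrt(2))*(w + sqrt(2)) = w^3 + 5*w^2 - 2*w - 10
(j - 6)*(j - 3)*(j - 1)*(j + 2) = j^4 - 8*j^3 + 7*j^2 + 36*j - 36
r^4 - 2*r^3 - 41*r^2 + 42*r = r*(r - 7)*(r - 1)*(r + 6)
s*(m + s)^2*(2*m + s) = 2*m^3*s + 5*m^2*s^2 + 4*m*s^3 + s^4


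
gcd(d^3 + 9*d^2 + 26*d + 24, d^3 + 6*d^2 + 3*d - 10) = d + 2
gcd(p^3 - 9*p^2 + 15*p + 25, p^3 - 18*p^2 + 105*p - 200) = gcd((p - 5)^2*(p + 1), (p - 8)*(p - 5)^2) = p^2 - 10*p + 25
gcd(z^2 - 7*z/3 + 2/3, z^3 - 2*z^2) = z - 2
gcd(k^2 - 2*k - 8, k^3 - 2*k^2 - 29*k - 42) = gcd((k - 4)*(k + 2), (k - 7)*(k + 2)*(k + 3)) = k + 2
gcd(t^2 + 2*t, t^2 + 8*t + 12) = t + 2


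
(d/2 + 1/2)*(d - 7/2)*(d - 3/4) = d^3/2 - 13*d^2/8 - 13*d/16 + 21/16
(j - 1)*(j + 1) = j^2 - 1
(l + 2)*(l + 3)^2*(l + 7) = l^4 + 15*l^3 + 77*l^2 + 165*l + 126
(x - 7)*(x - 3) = x^2 - 10*x + 21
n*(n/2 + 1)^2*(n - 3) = n^4/4 + n^3/4 - 2*n^2 - 3*n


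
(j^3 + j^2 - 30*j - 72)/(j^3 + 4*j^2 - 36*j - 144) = (j + 3)/(j + 6)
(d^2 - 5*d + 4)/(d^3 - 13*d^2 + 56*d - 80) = (d - 1)/(d^2 - 9*d + 20)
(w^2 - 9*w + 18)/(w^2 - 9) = (w - 6)/(w + 3)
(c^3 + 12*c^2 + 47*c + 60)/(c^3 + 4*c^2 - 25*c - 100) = (c + 3)/(c - 5)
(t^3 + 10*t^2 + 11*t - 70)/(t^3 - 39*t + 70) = (t + 5)/(t - 5)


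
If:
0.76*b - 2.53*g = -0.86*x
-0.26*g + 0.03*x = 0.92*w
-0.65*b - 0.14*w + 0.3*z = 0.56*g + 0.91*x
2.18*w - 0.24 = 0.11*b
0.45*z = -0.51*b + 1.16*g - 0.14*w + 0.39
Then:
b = -1.99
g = 0.25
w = 0.01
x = 2.51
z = 3.77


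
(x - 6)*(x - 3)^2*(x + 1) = x^4 - 11*x^3 + 33*x^2 - 9*x - 54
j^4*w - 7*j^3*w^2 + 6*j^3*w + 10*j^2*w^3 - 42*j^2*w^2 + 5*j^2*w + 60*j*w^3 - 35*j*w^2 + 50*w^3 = (j + 5)*(j - 5*w)*(j - 2*w)*(j*w + w)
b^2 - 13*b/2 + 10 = (b - 4)*(b - 5/2)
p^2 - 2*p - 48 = (p - 8)*(p + 6)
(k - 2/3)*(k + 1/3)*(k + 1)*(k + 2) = k^4 + 8*k^3/3 + 7*k^2/9 - 4*k/3 - 4/9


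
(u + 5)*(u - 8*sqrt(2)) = u^2 - 8*sqrt(2)*u + 5*u - 40*sqrt(2)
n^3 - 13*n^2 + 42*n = n*(n - 7)*(n - 6)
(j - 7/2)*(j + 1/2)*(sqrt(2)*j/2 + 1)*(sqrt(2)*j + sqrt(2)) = j^4 - 2*j^3 + sqrt(2)*j^3 - 19*j^2/4 - 2*sqrt(2)*j^2 - 19*sqrt(2)*j/4 - 7*j/4 - 7*sqrt(2)/4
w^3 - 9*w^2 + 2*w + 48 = (w - 8)*(w - 3)*(w + 2)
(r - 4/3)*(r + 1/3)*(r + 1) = r^3 - 13*r/9 - 4/9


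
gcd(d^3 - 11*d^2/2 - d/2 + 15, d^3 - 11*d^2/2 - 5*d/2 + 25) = d - 5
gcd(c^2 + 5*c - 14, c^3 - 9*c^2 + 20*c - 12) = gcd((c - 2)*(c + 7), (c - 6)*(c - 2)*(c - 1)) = c - 2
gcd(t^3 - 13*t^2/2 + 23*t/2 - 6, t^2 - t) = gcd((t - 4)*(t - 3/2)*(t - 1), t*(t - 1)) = t - 1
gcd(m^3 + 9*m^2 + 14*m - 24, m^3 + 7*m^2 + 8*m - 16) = m^2 + 3*m - 4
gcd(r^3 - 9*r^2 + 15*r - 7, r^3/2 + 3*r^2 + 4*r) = 1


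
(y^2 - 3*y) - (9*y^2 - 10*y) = -8*y^2 + 7*y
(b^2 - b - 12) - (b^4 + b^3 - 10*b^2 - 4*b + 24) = -b^4 - b^3 + 11*b^2 + 3*b - 36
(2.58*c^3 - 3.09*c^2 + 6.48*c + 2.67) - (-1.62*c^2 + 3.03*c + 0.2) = 2.58*c^3 - 1.47*c^2 + 3.45*c + 2.47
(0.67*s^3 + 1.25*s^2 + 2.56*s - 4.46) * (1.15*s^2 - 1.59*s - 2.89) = 0.7705*s^5 + 0.3722*s^4 - 0.9798*s^3 - 12.8119*s^2 - 0.307*s + 12.8894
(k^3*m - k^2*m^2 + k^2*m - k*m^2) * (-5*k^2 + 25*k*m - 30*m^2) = -5*k^5*m + 30*k^4*m^2 - 5*k^4*m - 55*k^3*m^3 + 30*k^3*m^2 + 30*k^2*m^4 - 55*k^2*m^3 + 30*k*m^4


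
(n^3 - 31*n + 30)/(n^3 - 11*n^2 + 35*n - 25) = (n + 6)/(n - 5)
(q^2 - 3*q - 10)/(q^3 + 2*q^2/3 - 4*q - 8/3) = 3*(q - 5)/(3*q^2 - 4*q - 4)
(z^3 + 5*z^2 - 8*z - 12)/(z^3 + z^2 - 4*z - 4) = (z + 6)/(z + 2)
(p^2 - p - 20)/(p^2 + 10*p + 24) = (p - 5)/(p + 6)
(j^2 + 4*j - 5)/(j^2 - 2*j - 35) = (j - 1)/(j - 7)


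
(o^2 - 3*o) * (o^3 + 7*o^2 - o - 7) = o^5 + 4*o^4 - 22*o^3 - 4*o^2 + 21*o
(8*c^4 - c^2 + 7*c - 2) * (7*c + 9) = 56*c^5 + 72*c^4 - 7*c^3 + 40*c^2 + 49*c - 18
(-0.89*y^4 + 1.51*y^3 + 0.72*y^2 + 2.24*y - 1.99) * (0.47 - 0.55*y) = 0.4895*y^5 - 1.2488*y^4 + 0.3137*y^3 - 0.8936*y^2 + 2.1473*y - 0.9353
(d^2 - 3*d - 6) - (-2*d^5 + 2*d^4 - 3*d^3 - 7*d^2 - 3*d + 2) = 2*d^5 - 2*d^4 + 3*d^3 + 8*d^2 - 8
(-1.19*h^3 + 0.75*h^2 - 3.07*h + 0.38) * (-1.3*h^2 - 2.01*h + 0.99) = 1.547*h^5 + 1.4169*h^4 + 1.3054*h^3 + 6.4192*h^2 - 3.8031*h + 0.3762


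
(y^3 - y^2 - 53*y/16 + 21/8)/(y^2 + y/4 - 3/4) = (4*y^2 - y - 14)/(4*(y + 1))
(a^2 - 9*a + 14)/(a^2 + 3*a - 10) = (a - 7)/(a + 5)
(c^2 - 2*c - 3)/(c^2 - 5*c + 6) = (c + 1)/(c - 2)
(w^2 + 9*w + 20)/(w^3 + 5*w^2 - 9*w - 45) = (w + 4)/(w^2 - 9)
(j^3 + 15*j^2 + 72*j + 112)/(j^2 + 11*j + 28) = j + 4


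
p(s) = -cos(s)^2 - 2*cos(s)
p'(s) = 2*sin(s)*cos(s) + 2*sin(s)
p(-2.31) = 0.89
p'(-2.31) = -0.48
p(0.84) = -1.78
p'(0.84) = 2.48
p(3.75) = 0.97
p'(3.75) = -0.21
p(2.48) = 0.96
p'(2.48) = 0.26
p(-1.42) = -0.32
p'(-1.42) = -2.27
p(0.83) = -1.81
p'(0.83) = 2.47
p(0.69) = -2.14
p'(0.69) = 2.25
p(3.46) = 1.00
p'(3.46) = -0.03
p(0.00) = -3.00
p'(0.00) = 0.00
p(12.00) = -2.40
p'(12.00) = -1.98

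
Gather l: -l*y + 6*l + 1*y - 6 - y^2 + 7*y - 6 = l*(6 - y) - y^2 + 8*y - 12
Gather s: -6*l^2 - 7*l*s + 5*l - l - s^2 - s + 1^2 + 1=-6*l^2 + 4*l - s^2 + s*(-7*l - 1) + 2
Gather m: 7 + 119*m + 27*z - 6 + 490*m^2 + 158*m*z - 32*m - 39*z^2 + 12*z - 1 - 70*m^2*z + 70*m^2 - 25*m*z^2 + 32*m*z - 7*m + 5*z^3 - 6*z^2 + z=m^2*(560 - 70*z) + m*(-25*z^2 + 190*z + 80) + 5*z^3 - 45*z^2 + 40*z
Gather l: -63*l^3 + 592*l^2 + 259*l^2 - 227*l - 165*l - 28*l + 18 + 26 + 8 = -63*l^3 + 851*l^2 - 420*l + 52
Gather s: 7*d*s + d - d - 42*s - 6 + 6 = s*(7*d - 42)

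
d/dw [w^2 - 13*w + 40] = 2*w - 13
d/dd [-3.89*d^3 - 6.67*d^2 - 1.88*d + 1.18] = -11.67*d^2 - 13.34*d - 1.88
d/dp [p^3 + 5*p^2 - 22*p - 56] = 3*p^2 + 10*p - 22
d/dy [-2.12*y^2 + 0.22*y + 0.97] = 0.22 - 4.24*y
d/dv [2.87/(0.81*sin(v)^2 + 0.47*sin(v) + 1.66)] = -(4.6494*sin(v) + 1.3489)*cos(v)/(0.81*sin(v)^2 + 0.47*sin(v) + 1.66)^2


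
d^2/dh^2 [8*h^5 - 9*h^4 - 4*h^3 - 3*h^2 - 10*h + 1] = 160*h^3 - 108*h^2 - 24*h - 6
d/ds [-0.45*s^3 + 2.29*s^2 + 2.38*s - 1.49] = -1.35*s^2 + 4.58*s + 2.38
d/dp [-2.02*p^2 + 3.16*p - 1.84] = 3.16 - 4.04*p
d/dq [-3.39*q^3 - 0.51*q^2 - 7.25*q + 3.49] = -10.17*q^2 - 1.02*q - 7.25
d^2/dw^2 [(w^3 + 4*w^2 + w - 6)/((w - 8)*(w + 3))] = 140/(w^3 - 24*w^2 + 192*w - 512)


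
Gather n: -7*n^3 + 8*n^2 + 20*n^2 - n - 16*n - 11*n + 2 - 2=-7*n^3 + 28*n^2 - 28*n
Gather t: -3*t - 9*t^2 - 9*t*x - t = -9*t^2 + t*(-9*x - 4)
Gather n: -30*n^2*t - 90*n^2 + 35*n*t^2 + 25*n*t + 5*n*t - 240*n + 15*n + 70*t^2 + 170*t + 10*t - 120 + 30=n^2*(-30*t - 90) + n*(35*t^2 + 30*t - 225) + 70*t^2 + 180*t - 90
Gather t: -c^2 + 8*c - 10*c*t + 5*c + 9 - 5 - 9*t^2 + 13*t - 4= -c^2 + 13*c - 9*t^2 + t*(13 - 10*c)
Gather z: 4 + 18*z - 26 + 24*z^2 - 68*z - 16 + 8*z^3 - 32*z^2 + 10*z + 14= 8*z^3 - 8*z^2 - 40*z - 24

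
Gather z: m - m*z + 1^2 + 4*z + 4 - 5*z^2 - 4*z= -m*z + m - 5*z^2 + 5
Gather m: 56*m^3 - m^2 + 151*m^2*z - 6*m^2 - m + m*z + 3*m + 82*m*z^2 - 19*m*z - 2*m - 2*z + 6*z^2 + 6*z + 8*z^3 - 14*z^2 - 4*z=56*m^3 + m^2*(151*z - 7) + m*(82*z^2 - 18*z) + 8*z^3 - 8*z^2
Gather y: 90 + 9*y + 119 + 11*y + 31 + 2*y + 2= 22*y + 242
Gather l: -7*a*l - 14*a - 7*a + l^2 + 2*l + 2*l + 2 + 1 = -21*a + l^2 + l*(4 - 7*a) + 3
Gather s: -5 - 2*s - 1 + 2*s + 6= 0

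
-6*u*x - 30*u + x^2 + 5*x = (-6*u + x)*(x + 5)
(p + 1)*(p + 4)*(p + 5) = p^3 + 10*p^2 + 29*p + 20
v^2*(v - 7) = v^3 - 7*v^2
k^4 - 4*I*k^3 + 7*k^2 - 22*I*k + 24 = (k - 4*I)*(k - 3*I)*(k + I)*(k + 2*I)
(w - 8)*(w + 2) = w^2 - 6*w - 16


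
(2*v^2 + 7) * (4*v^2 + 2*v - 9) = 8*v^4 + 4*v^3 + 10*v^2 + 14*v - 63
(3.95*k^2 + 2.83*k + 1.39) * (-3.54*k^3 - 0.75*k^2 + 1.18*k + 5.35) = -13.983*k^5 - 12.9807*k^4 - 2.3821*k^3 + 23.4294*k^2 + 16.7807*k + 7.4365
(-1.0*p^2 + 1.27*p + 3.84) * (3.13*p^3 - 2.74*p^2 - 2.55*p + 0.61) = -3.13*p^5 + 6.7151*p^4 + 11.0894*p^3 - 14.3701*p^2 - 9.0173*p + 2.3424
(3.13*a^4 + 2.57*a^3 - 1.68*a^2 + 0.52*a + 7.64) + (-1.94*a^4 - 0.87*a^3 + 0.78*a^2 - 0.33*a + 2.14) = 1.19*a^4 + 1.7*a^3 - 0.9*a^2 + 0.19*a + 9.78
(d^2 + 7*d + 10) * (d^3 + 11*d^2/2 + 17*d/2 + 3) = d^5 + 25*d^4/2 + 57*d^3 + 235*d^2/2 + 106*d + 30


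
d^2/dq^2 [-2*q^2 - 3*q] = -4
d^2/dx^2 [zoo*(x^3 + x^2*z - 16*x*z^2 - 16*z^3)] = zoo*(x + z)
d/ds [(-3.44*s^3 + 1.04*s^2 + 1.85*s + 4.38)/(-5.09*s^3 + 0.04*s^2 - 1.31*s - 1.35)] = (5.156*s^4 + 27.8458*s^3 + 79.3782*s^2 - 3.1584*s + 3.2403)/(25.9081*s^6 - 0.4072*s^5 + 13.3374*s^4 + 13.6382*s^3 + 1.6081*s^2 + 3.537*s + 1.8225)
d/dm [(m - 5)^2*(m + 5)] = (m - 5)*(3*m + 5)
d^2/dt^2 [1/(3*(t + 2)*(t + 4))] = 2*((t + 2)^2 + (t + 2)*(t + 4) + (t + 4)^2)/(3*(t + 2)^3*(t + 4)^3)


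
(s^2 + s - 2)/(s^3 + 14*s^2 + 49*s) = (s^2 + s - 2)/(s*(s^2 + 14*s + 49))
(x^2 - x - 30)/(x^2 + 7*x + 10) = (x - 6)/(x + 2)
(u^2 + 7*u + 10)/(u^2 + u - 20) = (u + 2)/(u - 4)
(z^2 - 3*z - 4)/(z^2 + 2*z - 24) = (z + 1)/(z + 6)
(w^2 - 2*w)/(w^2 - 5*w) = (w - 2)/(w - 5)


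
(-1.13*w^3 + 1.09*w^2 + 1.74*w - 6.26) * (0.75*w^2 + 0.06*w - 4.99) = -0.8475*w^5 + 0.7497*w^4 + 7.0091*w^3 - 10.0297*w^2 - 9.0582*w + 31.2374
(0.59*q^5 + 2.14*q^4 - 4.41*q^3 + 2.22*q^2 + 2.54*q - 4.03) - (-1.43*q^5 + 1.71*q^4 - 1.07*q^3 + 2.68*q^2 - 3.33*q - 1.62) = 2.02*q^5 + 0.43*q^4 - 3.34*q^3 - 0.46*q^2 + 5.87*q - 2.41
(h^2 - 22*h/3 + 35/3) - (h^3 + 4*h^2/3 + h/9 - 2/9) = -h^3 - h^2/3 - 67*h/9 + 107/9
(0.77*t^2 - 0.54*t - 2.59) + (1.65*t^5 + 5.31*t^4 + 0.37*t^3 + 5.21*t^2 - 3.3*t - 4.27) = 1.65*t^5 + 5.31*t^4 + 0.37*t^3 + 5.98*t^2 - 3.84*t - 6.86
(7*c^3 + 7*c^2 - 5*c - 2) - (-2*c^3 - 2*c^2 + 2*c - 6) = 9*c^3 + 9*c^2 - 7*c + 4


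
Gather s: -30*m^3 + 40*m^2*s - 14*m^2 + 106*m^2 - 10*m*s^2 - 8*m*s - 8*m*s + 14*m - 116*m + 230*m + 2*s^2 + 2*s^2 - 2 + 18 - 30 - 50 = -30*m^3 + 92*m^2 + 128*m + s^2*(4 - 10*m) + s*(40*m^2 - 16*m) - 64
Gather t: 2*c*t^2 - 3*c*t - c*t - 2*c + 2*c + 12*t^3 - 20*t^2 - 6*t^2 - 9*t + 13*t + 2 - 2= 12*t^3 + t^2*(2*c - 26) + t*(4 - 4*c)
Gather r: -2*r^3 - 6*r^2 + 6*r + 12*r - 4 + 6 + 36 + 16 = -2*r^3 - 6*r^2 + 18*r + 54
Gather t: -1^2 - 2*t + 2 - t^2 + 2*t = 1 - t^2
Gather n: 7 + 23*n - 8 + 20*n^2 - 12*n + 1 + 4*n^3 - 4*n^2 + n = 4*n^3 + 16*n^2 + 12*n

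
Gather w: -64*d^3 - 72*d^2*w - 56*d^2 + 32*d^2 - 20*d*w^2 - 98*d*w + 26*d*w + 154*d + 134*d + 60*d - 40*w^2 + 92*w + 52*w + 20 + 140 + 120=-64*d^3 - 24*d^2 + 348*d + w^2*(-20*d - 40) + w*(-72*d^2 - 72*d + 144) + 280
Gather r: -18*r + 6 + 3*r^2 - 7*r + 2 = 3*r^2 - 25*r + 8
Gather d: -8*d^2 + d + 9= -8*d^2 + d + 9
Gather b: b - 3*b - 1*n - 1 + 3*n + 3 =-2*b + 2*n + 2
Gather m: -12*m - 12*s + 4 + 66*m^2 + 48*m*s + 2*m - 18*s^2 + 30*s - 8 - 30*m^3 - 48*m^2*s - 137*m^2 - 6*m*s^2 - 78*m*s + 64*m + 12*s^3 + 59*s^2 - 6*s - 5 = -30*m^3 + m^2*(-48*s - 71) + m*(-6*s^2 - 30*s + 54) + 12*s^3 + 41*s^2 + 12*s - 9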